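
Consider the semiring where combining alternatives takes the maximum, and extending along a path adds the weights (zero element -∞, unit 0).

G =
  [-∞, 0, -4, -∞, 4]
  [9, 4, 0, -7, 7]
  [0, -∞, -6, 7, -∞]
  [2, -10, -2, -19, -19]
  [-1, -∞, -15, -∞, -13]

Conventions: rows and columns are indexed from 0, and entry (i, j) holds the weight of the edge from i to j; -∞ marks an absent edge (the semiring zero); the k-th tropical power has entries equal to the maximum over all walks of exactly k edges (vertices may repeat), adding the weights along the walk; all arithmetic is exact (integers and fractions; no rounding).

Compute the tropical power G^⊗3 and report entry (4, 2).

G^⊗2:
  [9, 4, 0, 3, 7]
  [13, 9, 5, 7, 13]
  [9, 0, 5, 1, 4]
  [-1, 2, -2, 5, 6]
  [-14, -1, -5, -8, 3]
G^⊗3:
  [13, 9, 5, 7, 13]
  [18, 13, 9, 12, 17]
  [9, 9, 5, 12, 13]
  [11, 6, 3, 5, 9]
  [8, 3, -1, 2, 6]
Key observation: the optimum is the walk 4->0->1->2, with weight (-1) + 0 + 0 = -1.
Optimal value attained by: walk 4->0->1->2.
Answer: (G^⊗3)[4][2] = -1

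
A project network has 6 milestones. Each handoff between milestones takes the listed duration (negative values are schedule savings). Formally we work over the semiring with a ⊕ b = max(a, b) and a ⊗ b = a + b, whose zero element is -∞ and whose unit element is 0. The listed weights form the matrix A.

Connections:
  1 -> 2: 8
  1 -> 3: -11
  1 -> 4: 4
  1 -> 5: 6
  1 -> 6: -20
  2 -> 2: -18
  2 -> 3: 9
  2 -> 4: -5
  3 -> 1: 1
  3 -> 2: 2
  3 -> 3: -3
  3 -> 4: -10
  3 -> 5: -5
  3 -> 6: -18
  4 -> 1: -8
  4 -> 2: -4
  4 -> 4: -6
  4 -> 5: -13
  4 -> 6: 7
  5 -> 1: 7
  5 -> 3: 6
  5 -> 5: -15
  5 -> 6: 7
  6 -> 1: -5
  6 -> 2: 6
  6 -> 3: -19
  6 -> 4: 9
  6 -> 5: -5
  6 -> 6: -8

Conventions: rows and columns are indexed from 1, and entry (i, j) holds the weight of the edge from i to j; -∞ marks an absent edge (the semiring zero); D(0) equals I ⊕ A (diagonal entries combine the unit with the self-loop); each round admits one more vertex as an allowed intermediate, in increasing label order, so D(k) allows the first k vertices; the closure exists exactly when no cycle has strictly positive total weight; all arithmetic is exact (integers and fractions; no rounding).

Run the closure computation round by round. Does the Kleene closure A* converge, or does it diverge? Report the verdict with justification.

D(0):
  [0, 8, -11, 4, 6, -20]
  [-∞, 0, 9, -5, -∞, -∞]
  [1, 2, 0, -10, -5, -18]
  [-8, -4, -∞, 0, -13, 7]
  [7, -∞, 6, -∞, 0, 7]
  [-5, 6, -19, 9, -5, 0]
Detection: at round 1, diagonal entry (5, 5) turns strictly positive.
Key observation: the cycle 5->1->5 has total weight 7 + 6, which is strictly positive.
Answer: DIVERGES — positive cycle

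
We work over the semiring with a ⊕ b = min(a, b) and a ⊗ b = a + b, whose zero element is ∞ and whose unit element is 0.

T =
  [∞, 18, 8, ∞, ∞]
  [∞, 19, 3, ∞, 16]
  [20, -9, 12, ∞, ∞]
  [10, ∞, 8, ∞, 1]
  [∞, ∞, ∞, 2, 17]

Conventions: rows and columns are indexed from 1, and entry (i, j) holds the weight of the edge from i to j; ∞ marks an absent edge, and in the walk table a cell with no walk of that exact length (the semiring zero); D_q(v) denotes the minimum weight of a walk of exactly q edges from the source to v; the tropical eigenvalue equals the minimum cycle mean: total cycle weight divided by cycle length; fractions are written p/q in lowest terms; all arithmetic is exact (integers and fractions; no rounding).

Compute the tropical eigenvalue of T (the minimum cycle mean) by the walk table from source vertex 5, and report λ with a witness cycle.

q=0: [∞, ∞, ∞, ∞, 0]
q=1: [∞, ∞, ∞, 2, 17]
q=2: [12, ∞, 10, 19, 3]
q=3: [29, 1, 20, 5, 20]
q=4: [15, 11, 4, 22, 6]
q=5: [24, -5, 14, 8, 23]
Optimal cycle mean attained by: cycle 2->3->2, total 3 + (-9), length 2.
Answer: λ = -3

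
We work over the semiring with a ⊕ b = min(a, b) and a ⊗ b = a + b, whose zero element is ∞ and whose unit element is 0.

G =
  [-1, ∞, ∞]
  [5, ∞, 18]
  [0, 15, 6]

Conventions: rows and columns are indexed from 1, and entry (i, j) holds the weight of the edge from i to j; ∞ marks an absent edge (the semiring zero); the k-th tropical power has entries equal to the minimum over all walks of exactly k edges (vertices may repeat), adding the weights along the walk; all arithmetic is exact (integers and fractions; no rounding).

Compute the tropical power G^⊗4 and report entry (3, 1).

G^⊗2:
  [-2, ∞, ∞]
  [4, 33, 24]
  [-1, 21, 12]
G^⊗3:
  [-3, ∞, ∞]
  [3, 39, 30]
  [-2, 27, 18]
G^⊗4:
  [-4, ∞, ∞]
  [2, 45, 36]
  [-3, 33, 24]
Key observation: the optimum is the walk 3->1->1->1->1, with weight 0 + (-1) + (-1) + (-1) = -3.
Optimal value attained by: walk 3->1->1->1->1.
Answer: (G^⊗4)[3][1] = -3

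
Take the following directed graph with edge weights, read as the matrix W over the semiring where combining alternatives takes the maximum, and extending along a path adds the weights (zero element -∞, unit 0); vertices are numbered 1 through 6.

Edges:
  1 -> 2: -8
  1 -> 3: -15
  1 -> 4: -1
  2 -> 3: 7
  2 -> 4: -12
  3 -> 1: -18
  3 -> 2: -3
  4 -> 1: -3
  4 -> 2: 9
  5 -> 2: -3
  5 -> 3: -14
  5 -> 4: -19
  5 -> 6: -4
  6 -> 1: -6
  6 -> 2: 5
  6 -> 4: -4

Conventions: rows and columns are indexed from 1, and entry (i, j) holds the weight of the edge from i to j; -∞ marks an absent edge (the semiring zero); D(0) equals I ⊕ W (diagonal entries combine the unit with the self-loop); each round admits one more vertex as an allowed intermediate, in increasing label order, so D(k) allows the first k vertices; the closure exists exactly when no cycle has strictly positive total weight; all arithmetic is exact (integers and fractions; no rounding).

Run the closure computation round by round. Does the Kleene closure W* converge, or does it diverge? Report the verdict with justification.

D(0):
  [0, -8, -15, -1, -∞, -∞]
  [-∞, 0, 7, -12, -∞, -∞]
  [-18, -3, 0, -∞, -∞, -∞]
  [-3, 9, -∞, 0, -∞, -∞]
  [-∞, -3, -14, -19, 0, -4]
  [-6, 5, -∞, -4, -∞, 0]
D(1):
  [0, -8, -15, -1, -∞, -∞]
  [-∞, 0, 7, -12, -∞, -∞]
  [-18, -3, 0, -19, -∞, -∞]
  [-3, 9, -18, 0, -∞, -∞]
  [-∞, -3, -14, -19, 0, -4]
  [-6, 5, -21, -4, -∞, 0]
Detection: at round 2, diagonal entry (3, 3) turns strictly positive.
Key observation: the cycle 3->2->3 has total weight (-3) + 7, which is strictly positive.
Answer: DIVERGES — positive cycle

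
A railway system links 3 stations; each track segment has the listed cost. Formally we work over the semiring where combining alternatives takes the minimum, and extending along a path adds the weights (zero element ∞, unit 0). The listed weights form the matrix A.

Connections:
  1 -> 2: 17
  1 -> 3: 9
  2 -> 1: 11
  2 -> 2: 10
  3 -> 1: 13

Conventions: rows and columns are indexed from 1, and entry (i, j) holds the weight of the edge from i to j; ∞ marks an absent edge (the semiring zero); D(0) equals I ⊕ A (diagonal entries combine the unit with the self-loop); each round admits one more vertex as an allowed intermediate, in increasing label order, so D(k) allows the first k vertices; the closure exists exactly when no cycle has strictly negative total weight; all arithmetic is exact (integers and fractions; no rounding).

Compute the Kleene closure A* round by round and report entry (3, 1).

D(0):
  [0, 17, 9]
  [11, 0, ∞]
  [13, ∞, 0]
D(1):
  [0, 17, 9]
  [11, 0, 20]
  [13, 30, 0]
D(2):
  [0, 17, 9]
  [11, 0, 20]
  [13, 30, 0]
D(3):
  [0, 17, 9]
  [11, 0, 20]
  [13, 30, 0]
Answer: A*[3][1] = 13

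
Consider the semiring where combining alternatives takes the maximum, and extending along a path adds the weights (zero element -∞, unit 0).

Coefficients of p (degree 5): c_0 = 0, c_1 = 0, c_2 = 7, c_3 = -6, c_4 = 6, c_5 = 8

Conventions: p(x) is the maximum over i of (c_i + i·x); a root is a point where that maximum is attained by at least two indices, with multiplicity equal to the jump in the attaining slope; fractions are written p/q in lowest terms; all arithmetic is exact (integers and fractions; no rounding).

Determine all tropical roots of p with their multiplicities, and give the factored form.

hull edge (i=0, c=0) to (i=2, c=7): slope 7/2, span 2
hull edge (i=2, c=7) to (i=5, c=8): slope 1/3, span 3
Factored form: p(x) = 8 ⊗ (x ⊕ (-7/2)) ⊗ (x ⊕ (-7/2)) ⊗ (x ⊕ (-1/3)) ⊗ (x ⊕ (-1/3)) ⊗ (x ⊕ (-1/3))
Answer: roots = -7/2 (mult 2), -1/3 (mult 3)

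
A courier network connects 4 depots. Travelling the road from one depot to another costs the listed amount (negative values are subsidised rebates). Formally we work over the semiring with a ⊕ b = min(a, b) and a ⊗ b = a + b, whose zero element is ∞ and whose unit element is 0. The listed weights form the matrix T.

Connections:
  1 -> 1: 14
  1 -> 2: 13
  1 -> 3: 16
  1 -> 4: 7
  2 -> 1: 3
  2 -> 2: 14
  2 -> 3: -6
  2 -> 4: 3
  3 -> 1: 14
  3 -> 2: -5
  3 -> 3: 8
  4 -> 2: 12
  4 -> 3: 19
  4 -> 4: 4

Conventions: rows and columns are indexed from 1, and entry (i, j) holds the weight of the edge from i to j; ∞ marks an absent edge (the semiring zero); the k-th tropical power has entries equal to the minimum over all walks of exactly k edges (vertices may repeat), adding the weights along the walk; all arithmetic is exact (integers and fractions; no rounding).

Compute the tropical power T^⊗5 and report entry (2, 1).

T^⊗2:
  [16, 11, 7, 11]
  [8, -11, 2, 7]
  [-2, 3, -11, -2]
  [15, 14, 6, 8]
T^⊗3:
  [14, 2, 5, 14]
  [-8, -3, -17, -8]
  [3, -16, -3, 2]
  [17, 1, 8, 12]
T^⊗4:
  [5, 0, -4, 5]
  [-3, -22, -9, -4]
  [-13, -8, -22, -13]
  [4, 3, -5, 4]
T^⊗5:
  [3, -9, -6, 3]
  [-19, -14, -28, -19]
  [-8, -27, -14, -9]
  [6, -10, -3, 6]
Key observation: the optimum is the walk 2->3->2->3->2->1, with weight (-6) + (-5) + (-6) + (-5) + 3 = -19.
Optimal value attained by: walk 2->3->2->3->2->1.
Answer: (T^⊗5)[2][1] = -19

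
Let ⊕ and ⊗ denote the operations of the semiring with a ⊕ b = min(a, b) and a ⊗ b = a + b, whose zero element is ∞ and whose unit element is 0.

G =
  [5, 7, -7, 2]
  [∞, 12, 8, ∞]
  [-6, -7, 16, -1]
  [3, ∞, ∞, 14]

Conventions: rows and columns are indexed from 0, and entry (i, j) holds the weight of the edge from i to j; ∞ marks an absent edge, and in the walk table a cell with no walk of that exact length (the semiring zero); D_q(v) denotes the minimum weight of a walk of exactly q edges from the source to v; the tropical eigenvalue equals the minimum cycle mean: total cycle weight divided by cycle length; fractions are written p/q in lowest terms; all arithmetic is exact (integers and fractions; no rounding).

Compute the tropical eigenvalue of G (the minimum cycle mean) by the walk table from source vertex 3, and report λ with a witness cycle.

q=0: [∞, ∞, ∞, 0]
q=1: [3, ∞, ∞, 14]
q=2: [8, 10, -4, 5]
q=3: [-10, -11, 1, -5]
q=4: [-5, -6, -17, -8]
Optimal cycle mean attained by: cycle 0->2->0, total (-7) + (-6), length 2.
Answer: λ = -13/2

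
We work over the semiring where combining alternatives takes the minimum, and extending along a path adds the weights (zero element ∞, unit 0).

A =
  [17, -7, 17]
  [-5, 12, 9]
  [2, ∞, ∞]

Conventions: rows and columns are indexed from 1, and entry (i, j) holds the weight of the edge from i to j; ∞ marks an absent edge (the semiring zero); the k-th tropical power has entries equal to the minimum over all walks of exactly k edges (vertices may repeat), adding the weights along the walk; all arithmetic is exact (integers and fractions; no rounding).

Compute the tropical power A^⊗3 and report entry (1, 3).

A^⊗2:
  [-12, 5, 2]
  [7, -12, 12]
  [19, -5, 19]
A^⊗3:
  [0, -19, 5]
  [-17, 0, -3]
  [-10, 7, 4]
Key observation: the optimum is the walk 1->2->1->3, with weight (-7) + (-5) + 17 = 5.
Optimal value attained by: walk 1->2->1->3.
Answer: (A^⊗3)[1][3] = 5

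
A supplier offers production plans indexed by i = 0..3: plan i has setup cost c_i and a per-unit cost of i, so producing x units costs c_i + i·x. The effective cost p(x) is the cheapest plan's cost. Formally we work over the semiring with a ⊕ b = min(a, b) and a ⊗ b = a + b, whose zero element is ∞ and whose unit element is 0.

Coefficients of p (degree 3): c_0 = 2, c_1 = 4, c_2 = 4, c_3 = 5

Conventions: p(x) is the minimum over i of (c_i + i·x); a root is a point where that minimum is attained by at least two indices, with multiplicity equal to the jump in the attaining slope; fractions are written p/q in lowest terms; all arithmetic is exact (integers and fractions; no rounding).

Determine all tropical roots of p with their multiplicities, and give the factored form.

hull edge (i=0, c=2) to (i=3, c=5): slope 1, span 3
Factored form: p(x) = 5 ⊗ (x ⊕ (-1)) ⊗ (x ⊕ (-1)) ⊗ (x ⊕ (-1))
Answer: roots = -1 (mult 3)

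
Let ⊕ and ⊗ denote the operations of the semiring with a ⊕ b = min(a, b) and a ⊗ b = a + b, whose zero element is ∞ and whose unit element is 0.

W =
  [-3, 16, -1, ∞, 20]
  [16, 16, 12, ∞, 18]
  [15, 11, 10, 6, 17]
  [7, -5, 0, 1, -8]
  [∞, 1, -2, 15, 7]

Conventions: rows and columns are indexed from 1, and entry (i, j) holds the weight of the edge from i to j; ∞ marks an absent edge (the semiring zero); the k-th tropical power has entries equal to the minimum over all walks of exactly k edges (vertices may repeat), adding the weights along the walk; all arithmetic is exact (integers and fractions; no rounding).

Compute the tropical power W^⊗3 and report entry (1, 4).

W^⊗2:
  [-6, 10, -4, 5, 16]
  [13, 19, 15, 18, 25]
  [12, 1, 6, 7, -2]
  [4, -7, -10, 2, -7]
  [13, 8, 5, 4, 7]
W^⊗3:
  [-9, 0, -7, 2, -3]
  [10, 13, 12, 19, 10]
  [9, -1, -4, 8, -1]
  [1, -6, -9, -4, -6]
  [10, -1, 4, 5, -4]
Key observation: the optimum is the walk 1->1->3->4, with weight (-3) + (-1) + 6 = 2.
Optimal value attained by: walk 1->1->3->4.
Answer: (W^⊗3)[1][4] = 2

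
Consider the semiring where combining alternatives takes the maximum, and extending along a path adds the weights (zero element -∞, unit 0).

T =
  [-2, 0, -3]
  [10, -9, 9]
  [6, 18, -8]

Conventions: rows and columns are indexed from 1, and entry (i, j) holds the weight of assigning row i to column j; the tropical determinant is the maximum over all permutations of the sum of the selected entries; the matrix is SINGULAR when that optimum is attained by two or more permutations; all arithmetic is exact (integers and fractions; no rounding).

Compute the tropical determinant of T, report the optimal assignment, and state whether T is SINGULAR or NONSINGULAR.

σ = (1, 2, 3): (-2) + (-9) + (-8) = -19
σ = (1, 3, 2): (-2) + 9 + 18 = 25
σ = (2, 1, 3): 0 + 10 + (-8) = 2
σ = (2, 3, 1): 0 + 9 + 6 = 15
σ = (3, 1, 2): (-3) + 10 + 18 = 25
σ = (3, 2, 1): (-3) + (-9) + 6 = -6
Optimal value attained by: σ = (1, 3, 2).
Answer: det⊕(T) = 25; verdict: SINGULAR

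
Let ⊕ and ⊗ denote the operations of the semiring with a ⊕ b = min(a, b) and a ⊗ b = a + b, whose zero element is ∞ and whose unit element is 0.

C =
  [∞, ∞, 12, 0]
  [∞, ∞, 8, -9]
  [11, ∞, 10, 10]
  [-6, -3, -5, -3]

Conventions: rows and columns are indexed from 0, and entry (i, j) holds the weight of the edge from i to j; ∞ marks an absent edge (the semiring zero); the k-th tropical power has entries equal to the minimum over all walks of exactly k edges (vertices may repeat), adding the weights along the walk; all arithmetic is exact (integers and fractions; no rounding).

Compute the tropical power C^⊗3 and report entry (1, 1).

C^⊗2:
  [-6, -3, -5, -3]
  [-15, -12, -14, -12]
  [4, 7, 5, 7]
  [-9, -6, -8, -12]
C^⊗3:
  [-9, -6, -8, -12]
  [-18, -15, -17, -21]
  [1, 4, 2, -2]
  [-18, -15, -17, -15]
Key observation: the optimum is the walk 1->3->3->1, with weight (-9) + (-3) + (-3) = -15.
Optimal value attained by: walk 1->3->3->1.
Answer: (C^⊗3)[1][1] = -15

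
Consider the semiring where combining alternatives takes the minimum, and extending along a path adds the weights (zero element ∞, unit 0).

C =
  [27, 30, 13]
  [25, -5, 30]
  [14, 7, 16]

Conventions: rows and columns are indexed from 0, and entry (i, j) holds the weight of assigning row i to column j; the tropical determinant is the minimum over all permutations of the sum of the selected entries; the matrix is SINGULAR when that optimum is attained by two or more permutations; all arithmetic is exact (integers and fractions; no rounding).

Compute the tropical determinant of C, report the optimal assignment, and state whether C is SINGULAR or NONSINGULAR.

σ = (0, 1, 2): 27 + (-5) + 16 = 38
σ = (0, 2, 1): 27 + 30 + 7 = 64
σ = (1, 0, 2): 30 + 25 + 16 = 71
σ = (1, 2, 0): 30 + 30 + 14 = 74
σ = (2, 0, 1): 13 + 25 + 7 = 45
σ = (2, 1, 0): 13 + (-5) + 14 = 22
Optimal value attained by: σ = (2, 1, 0).
Answer: det⊕(C) = 22; verdict: NONSINGULAR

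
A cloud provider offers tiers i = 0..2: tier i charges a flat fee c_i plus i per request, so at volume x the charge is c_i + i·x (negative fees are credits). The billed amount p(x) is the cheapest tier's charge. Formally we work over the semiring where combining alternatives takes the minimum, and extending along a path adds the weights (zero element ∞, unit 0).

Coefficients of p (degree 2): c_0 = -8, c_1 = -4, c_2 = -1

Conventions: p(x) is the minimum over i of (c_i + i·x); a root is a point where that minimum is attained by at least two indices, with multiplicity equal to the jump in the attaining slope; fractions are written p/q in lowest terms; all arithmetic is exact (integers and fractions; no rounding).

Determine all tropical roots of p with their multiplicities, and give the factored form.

hull edge (i=0, c=-8) to (i=2, c=-1): slope 7/2, span 2
Factored form: p(x) = -1 ⊗ (x ⊕ (-7/2)) ⊗ (x ⊕ (-7/2))
Answer: roots = -7/2 (mult 2)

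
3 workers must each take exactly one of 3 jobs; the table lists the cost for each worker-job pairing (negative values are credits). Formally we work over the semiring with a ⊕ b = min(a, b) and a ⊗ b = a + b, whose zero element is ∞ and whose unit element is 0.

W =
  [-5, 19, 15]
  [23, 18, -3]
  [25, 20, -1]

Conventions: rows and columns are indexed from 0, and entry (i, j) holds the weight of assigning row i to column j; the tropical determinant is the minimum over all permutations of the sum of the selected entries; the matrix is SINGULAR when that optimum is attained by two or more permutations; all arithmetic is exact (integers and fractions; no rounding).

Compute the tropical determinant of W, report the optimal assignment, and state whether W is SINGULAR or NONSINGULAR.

σ = (0, 1, 2): (-5) + 18 + (-1) = 12
σ = (0, 2, 1): (-5) + (-3) + 20 = 12
σ = (1, 0, 2): 19 + 23 + (-1) = 41
σ = (1, 2, 0): 19 + (-3) + 25 = 41
σ = (2, 0, 1): 15 + 23 + 20 = 58
σ = (2, 1, 0): 15 + 18 + 25 = 58
Optimal value attained by: σ = (0, 1, 2).
Answer: det⊕(W) = 12; verdict: SINGULAR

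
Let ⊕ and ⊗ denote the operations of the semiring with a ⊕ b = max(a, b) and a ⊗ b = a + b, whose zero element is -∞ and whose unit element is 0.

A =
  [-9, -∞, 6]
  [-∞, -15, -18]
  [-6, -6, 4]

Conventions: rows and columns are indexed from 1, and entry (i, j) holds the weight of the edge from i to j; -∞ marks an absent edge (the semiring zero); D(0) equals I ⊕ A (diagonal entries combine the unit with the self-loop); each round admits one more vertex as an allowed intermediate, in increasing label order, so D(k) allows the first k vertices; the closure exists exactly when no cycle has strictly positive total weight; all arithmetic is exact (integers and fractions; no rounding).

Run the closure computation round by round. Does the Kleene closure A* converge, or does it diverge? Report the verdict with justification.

Detection: at round 0, diagonal entry (3, 3) turns strictly positive.
Key observation: the cycle 3->3 has total weight 4, which is strictly positive.
Answer: DIVERGES — positive cycle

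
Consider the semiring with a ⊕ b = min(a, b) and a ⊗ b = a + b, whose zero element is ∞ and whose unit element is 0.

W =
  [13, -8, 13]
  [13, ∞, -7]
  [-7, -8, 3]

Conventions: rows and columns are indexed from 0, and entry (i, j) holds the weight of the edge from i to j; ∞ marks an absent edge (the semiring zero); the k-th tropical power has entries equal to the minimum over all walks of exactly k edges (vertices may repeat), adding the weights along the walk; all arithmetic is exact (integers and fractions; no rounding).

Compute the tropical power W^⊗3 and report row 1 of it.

W^⊗2:
  [5, 5, -15]
  [-14, -15, -4]
  [-4, -15, -15]
W^⊗3:
  [-22, -23, -12]
  [-11, -22, -22]
  [-22, -23, -22]
Answer: row 1 of W^⊗3 = [-11, -22, -22]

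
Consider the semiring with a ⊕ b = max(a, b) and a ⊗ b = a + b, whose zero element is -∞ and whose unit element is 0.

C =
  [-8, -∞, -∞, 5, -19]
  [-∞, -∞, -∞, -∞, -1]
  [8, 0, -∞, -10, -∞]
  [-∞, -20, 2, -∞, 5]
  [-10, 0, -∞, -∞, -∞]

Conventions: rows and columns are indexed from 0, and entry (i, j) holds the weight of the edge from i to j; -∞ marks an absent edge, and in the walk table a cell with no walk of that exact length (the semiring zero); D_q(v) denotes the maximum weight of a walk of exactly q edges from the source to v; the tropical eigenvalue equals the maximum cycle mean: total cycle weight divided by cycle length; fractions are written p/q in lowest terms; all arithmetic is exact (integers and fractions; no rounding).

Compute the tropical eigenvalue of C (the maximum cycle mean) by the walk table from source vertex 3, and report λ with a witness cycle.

q=0: [-∞, -∞, -∞, 0, -∞]
q=1: [-∞, -20, 2, -∞, 5]
q=2: [10, 5, -∞, -8, -21]
q=3: [2, -21, -6, 15, 4]
q=4: [2, 4, 17, 7, 20]
q=5: [25, 20, 9, 7, 12]
Optimal cycle mean attained by: cycle 0->3->2->0, total 5 + 2 + 8, length 3.
Answer: λ = 5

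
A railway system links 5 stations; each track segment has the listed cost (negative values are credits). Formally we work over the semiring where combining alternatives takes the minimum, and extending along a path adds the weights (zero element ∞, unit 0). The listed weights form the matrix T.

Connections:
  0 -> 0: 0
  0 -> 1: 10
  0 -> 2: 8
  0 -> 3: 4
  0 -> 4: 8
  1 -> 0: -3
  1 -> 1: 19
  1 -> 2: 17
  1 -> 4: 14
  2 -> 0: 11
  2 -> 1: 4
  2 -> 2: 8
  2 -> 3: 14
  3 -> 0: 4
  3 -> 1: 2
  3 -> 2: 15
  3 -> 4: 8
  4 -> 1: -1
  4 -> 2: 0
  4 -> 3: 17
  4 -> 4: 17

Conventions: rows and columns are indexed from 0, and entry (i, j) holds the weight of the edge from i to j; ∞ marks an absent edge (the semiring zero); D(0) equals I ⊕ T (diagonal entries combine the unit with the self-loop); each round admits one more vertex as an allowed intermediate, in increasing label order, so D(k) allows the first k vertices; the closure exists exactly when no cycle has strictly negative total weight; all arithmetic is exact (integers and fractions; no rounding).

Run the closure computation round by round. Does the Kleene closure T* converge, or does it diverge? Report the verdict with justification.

D(0):
  [0, 10, 8, 4, 8]
  [-3, 0, 17, ∞, 14]
  [11, 4, 0, 14, ∞]
  [4, 2, 15, 0, 8]
  [∞, -1, 0, 17, 0]
D(1):
  [0, 10, 8, 4, 8]
  [-3, 0, 5, 1, 5]
  [11, 4, 0, 14, 19]
  [4, 2, 12, 0, 8]
  [∞, -1, 0, 17, 0]
D(2):
  [0, 10, 8, 4, 8]
  [-3, 0, 5, 1, 5]
  [1, 4, 0, 5, 9]
  [-1, 2, 7, 0, 7]
  [-4, -1, 0, 0, 0]
D(3):
  [0, 10, 8, 4, 8]
  [-3, 0, 5, 1, 5]
  [1, 4, 0, 5, 9]
  [-1, 2, 7, 0, 7]
  [-4, -1, 0, 0, 0]
D(4):
  [0, 6, 8, 4, 8]
  [-3, 0, 5, 1, 5]
  [1, 4, 0, 5, 9]
  [-1, 2, 7, 0, 7]
  [-4, -1, 0, 0, 0]
D(5):
  [0, 6, 8, 4, 8]
  [-3, 0, 5, 1, 5]
  [1, 4, 0, 5, 9]
  [-1, 2, 7, 0, 7]
  [-4, -1, 0, 0, 0]
Key observation: every diagonal entry stays at the unit through all rounds, so no improving cycle exists.
Answer: CONVERGES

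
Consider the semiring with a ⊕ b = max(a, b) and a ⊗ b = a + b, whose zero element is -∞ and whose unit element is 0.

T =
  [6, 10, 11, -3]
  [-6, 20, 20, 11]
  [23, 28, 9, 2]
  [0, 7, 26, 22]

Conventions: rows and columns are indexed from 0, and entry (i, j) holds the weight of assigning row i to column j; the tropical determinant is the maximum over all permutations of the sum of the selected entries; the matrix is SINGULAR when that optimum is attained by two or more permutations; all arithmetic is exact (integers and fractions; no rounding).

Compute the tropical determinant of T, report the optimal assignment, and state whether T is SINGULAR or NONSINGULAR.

σ = (0, 1, 2, 3): 6 + 20 + 9 + 22 = 57
σ = (0, 1, 3, 2): 6 + 20 + 2 + 26 = 54
σ = (0, 2, 1, 3): 6 + 20 + 28 + 22 = 76
σ = (0, 2, 3, 1): 6 + 20 + 2 + 7 = 35
σ = (0, 3, 1, 2): 6 + 11 + 28 + 26 = 71
σ = (0, 3, 2, 1): 6 + 11 + 9 + 7 = 33
σ = (1, 0, 2, 3): 10 + (-6) + 9 + 22 = 35
σ = (1, 0, 3, 2): 10 + (-6) + 2 + 26 = 32
σ = (1, 2, 0, 3): 10 + 20 + 23 + 22 = 75
σ = (1, 2, 3, 0): 10 + 20 + 2 + 0 = 32
σ = (1, 3, 0, 2): 10 + 11 + 23 + 26 = 70
σ = (1, 3, 2, 0): 10 + 11 + 9 + 0 = 30
σ = (2, 0, 1, 3): 11 + (-6) + 28 + 22 = 55
σ = (2, 0, 3, 1): 11 + (-6) + 2 + 7 = 14
σ = (2, 1, 0, 3): 11 + 20 + 23 + 22 = 76
σ = (2, 1, 3, 0): 11 + 20 + 2 + 0 = 33
σ = (2, 3, 0, 1): 11 + 11 + 23 + 7 = 52
σ = (2, 3, 1, 0): 11 + 11 + 28 + 0 = 50
σ = (3, 0, 1, 2): (-3) + (-6) + 28 + 26 = 45
σ = (3, 0, 2, 1): (-3) + (-6) + 9 + 7 = 7
σ = (3, 1, 0, 2): (-3) + 20 + 23 + 26 = 66
σ = (3, 1, 2, 0): (-3) + 20 + 9 + 0 = 26
σ = (3, 2, 0, 1): (-3) + 20 + 23 + 7 = 47
σ = (3, 2, 1, 0): (-3) + 20 + 28 + 0 = 45
Optimal value attained by: σ = (0, 2, 1, 3).
Answer: det⊕(T) = 76; verdict: SINGULAR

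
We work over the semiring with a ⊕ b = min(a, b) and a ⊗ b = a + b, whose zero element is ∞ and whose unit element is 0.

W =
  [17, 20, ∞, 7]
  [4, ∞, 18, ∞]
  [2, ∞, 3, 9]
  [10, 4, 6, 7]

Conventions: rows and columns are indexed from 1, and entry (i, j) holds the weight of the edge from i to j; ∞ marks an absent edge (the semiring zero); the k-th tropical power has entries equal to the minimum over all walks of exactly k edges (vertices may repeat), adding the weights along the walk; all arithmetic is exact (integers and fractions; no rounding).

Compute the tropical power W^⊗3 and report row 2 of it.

W^⊗2:
  [17, 11, 13, 14]
  [20, 24, 21, 11]
  [5, 13, 6, 9]
  [8, 11, 9, 14]
W^⊗3:
  [15, 18, 16, 21]
  [21, 15, 17, 18]
  [8, 13, 9, 12]
  [11, 18, 12, 15]
Answer: row 2 of W^⊗3 = [21, 15, 17, 18]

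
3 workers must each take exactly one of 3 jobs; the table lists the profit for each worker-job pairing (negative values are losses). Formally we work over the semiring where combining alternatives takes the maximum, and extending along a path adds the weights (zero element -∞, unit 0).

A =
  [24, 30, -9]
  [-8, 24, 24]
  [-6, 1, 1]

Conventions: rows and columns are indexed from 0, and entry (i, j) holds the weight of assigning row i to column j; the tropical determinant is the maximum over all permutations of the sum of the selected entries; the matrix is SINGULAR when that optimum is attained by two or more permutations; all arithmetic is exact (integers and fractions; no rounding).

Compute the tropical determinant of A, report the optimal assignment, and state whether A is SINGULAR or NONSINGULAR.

σ = (0, 1, 2): 24 + 24 + 1 = 49
σ = (0, 2, 1): 24 + 24 + 1 = 49
σ = (1, 0, 2): 30 + (-8) + 1 = 23
σ = (1, 2, 0): 30 + 24 + (-6) = 48
σ = (2, 0, 1): (-9) + (-8) + 1 = -16
σ = (2, 1, 0): (-9) + 24 + (-6) = 9
Optimal value attained by: σ = (0, 1, 2).
Answer: det⊕(A) = 49; verdict: SINGULAR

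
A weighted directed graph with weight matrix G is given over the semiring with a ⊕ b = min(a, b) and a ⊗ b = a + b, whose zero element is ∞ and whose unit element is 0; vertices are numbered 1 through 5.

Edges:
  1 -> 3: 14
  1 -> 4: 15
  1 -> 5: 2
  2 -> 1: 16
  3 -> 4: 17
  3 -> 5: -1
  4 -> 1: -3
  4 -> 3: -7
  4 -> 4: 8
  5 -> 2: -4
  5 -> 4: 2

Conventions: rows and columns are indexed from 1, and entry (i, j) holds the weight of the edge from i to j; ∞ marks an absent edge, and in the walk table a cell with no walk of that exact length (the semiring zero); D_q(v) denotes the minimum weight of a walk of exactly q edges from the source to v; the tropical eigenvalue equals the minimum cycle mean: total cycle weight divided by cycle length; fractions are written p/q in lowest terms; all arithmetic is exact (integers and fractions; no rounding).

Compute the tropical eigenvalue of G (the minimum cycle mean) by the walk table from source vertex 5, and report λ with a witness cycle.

q=0: [∞, ∞, ∞, ∞, 0]
q=1: [∞, -4, ∞, 2, ∞]
q=2: [-1, ∞, -5, 10, ∞]
q=3: [7, ∞, 3, 12, -6]
q=4: [9, -10, 5, -4, 2]
q=5: [-7, -2, -11, 4, 4]
Optimal cycle mean attained by: cycle 3->5->4->3, total (-1) + 2 + (-7), length 3.
Answer: λ = -2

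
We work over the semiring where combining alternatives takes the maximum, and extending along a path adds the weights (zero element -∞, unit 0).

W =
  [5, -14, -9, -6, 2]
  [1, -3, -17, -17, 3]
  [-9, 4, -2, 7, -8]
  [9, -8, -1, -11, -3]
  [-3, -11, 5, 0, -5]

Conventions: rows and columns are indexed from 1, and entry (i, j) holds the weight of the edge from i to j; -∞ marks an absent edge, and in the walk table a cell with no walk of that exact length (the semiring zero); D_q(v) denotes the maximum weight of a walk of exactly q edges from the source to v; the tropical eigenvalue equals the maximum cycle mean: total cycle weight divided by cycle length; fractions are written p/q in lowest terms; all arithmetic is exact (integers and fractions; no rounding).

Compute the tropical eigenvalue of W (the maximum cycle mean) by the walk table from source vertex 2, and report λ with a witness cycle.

q=0: [-∞, 0, -∞, -∞, -∞]
q=1: [1, -3, -17, -17, 3]
q=2: [6, -6, 8, 3, 3]
q=3: [12, 12, 8, 15, 8]
q=4: [24, 12, 14, 15, 15]
q=5: [29, 18, 20, 21, 26]
Optimal cycle mean attained by: cycle 1->5->3->4->1, total 2 + 5 + 7 + 9, length 4.
Answer: λ = 23/4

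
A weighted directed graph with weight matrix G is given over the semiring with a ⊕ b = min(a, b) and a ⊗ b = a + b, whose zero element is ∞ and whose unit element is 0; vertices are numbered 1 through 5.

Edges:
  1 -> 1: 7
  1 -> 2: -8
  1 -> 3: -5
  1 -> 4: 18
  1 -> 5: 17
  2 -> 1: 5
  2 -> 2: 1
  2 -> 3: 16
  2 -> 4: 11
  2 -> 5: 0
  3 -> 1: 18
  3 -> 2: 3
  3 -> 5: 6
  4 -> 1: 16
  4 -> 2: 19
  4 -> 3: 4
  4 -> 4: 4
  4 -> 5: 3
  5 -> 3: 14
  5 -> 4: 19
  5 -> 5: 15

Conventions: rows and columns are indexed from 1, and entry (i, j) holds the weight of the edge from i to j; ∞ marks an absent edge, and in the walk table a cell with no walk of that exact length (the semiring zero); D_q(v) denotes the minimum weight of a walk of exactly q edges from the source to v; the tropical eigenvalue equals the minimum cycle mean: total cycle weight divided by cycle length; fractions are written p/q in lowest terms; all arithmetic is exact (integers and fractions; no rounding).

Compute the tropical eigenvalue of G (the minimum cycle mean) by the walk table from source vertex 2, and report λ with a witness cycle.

q=0: [∞, 0, ∞, ∞, ∞]
q=1: [5, 1, 16, 11, 0]
q=2: [6, -3, 0, 12, 1]
q=3: [2, -2, 1, 8, -3]
q=4: [3, -6, -3, 9, -2]
q=5: [-1, -5, -2, 5, -6]
Optimal cycle mean attained by: cycle 1->2->1, total (-8) + 5, length 2.
Answer: λ = -3/2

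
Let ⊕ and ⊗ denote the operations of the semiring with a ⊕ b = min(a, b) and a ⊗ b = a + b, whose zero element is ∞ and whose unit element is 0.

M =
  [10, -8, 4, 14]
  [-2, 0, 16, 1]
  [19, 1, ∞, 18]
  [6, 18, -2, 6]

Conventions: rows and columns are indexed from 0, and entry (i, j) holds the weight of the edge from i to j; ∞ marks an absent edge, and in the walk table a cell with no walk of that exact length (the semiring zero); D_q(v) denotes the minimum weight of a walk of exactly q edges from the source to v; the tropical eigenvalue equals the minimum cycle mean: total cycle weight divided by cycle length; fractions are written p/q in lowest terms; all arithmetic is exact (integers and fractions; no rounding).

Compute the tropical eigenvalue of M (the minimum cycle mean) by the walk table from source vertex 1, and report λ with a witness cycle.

q=0: [∞, 0, ∞, ∞]
q=1: [-2, 0, 16, 1]
q=2: [-2, -10, -1, 1]
q=3: [-12, -10, -1, -9]
q=4: [-12, -20, -11, -9]
Optimal cycle mean attained by: cycle 0->1->0, total (-8) + (-2), length 2.
Answer: λ = -5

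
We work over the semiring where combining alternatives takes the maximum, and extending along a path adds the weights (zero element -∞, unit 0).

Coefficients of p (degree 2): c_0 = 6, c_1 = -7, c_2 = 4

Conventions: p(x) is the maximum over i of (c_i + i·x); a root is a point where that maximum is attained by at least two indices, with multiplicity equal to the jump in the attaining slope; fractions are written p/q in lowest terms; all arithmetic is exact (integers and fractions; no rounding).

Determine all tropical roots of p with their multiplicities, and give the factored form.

hull edge (i=0, c=6) to (i=2, c=4): slope -1, span 2
Factored form: p(x) = 4 ⊗ (x ⊕ 1) ⊗ (x ⊕ 1)
Answer: roots = 1 (mult 2)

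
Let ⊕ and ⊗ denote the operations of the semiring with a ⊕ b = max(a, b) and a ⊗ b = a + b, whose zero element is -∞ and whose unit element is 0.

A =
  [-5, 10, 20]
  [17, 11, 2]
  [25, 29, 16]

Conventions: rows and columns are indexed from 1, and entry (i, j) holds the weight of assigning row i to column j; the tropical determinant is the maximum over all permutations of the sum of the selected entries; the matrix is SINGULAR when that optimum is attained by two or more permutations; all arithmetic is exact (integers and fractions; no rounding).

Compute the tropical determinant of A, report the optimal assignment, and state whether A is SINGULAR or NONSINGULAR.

σ = (1, 2, 3): (-5) + 11 + 16 = 22
σ = (1, 3, 2): (-5) + 2 + 29 = 26
σ = (2, 1, 3): 10 + 17 + 16 = 43
σ = (2, 3, 1): 10 + 2 + 25 = 37
σ = (3, 1, 2): 20 + 17 + 29 = 66
σ = (3, 2, 1): 20 + 11 + 25 = 56
Optimal value attained by: σ = (3, 1, 2).
Answer: det⊕(A) = 66; verdict: NONSINGULAR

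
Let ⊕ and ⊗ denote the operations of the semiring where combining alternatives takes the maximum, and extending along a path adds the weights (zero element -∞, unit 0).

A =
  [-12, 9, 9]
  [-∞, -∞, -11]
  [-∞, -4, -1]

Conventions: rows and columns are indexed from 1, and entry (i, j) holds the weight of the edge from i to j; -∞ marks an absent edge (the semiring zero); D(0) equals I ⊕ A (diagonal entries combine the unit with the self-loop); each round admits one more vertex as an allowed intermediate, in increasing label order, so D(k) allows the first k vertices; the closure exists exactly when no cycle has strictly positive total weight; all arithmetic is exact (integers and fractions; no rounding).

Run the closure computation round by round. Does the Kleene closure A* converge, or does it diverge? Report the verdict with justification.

D(0):
  [0, 9, 9]
  [-∞, 0, -11]
  [-∞, -4, 0]
D(1):
  [0, 9, 9]
  [-∞, 0, -11]
  [-∞, -4, 0]
D(2):
  [0, 9, 9]
  [-∞, 0, -11]
  [-∞, -4, 0]
D(3):
  [0, 9, 9]
  [-∞, 0, -11]
  [-∞, -4, 0]
Key observation: every diagonal entry stays at the unit through all rounds, so no improving cycle exists.
Answer: CONVERGES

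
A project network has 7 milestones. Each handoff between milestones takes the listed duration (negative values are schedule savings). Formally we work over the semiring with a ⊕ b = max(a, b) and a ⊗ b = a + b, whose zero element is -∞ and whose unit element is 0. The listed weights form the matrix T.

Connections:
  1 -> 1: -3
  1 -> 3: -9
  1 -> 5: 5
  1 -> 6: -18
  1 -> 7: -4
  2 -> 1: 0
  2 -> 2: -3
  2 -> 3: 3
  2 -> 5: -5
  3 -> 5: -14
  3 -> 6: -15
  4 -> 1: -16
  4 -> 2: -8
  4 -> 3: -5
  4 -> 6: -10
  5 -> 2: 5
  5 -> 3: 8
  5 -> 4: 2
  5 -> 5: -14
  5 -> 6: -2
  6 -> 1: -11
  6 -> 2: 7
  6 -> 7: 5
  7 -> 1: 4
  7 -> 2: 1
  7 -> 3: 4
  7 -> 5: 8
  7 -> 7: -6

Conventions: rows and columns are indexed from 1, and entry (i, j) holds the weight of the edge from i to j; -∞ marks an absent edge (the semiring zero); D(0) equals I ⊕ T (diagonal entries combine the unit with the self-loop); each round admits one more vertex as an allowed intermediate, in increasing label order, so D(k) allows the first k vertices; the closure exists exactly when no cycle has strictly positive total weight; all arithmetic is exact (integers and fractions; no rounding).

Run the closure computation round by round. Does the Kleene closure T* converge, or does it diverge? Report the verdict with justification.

D(0):
  [0, -∞, -9, -∞, 5, -18, -4]
  [0, 0, 3, -∞, -5, -∞, -∞]
  [-∞, -∞, 0, -∞, -14, -15, -∞]
  [-16, -8, -5, 0, -∞, -10, -∞]
  [-∞, 5, 8, 2, 0, -2, -∞]
  [-11, 7, -∞, -∞, -∞, 0, 5]
  [4, 1, 4, -∞, 8, -∞, 0]
D(1):
  [0, -∞, -9, -∞, 5, -18, -4]
  [0, 0, 3, -∞, 5, -18, -4]
  [-∞, -∞, 0, -∞, -14, -15, -∞]
  [-16, -8, -5, 0, -11, -10, -20]
  [-∞, 5, 8, 2, 0, -2, -∞]
  [-11, 7, -20, -∞, -6, 0, 5]
  [4, 1, 4, -∞, 9, -14, 0]
Detection: at round 2, diagonal entry (5, 5) turns strictly positive.
Key observation: the cycle 5->2->1->5 has total weight 5 + 0 + 5, which is strictly positive.
Answer: DIVERGES — positive cycle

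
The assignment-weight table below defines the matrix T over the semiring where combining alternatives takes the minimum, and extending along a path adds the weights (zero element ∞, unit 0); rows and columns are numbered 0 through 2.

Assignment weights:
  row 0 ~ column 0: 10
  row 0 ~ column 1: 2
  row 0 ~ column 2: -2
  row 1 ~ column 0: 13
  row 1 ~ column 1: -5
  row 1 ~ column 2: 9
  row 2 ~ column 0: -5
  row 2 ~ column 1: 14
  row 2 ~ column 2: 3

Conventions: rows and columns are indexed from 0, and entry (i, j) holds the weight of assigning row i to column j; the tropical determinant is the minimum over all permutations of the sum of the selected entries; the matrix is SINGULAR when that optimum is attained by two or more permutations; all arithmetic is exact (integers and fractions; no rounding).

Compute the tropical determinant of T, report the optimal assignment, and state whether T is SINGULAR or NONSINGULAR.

σ = (0, 1, 2): 10 + (-5) + 3 = 8
σ = (0, 2, 1): 10 + 9 + 14 = 33
σ = (1, 0, 2): 2 + 13 + 3 = 18
σ = (1, 2, 0): 2 + 9 + (-5) = 6
σ = (2, 0, 1): (-2) + 13 + 14 = 25
σ = (2, 1, 0): (-2) + (-5) + (-5) = -12
Optimal value attained by: σ = (2, 1, 0).
Answer: det⊕(T) = -12; verdict: NONSINGULAR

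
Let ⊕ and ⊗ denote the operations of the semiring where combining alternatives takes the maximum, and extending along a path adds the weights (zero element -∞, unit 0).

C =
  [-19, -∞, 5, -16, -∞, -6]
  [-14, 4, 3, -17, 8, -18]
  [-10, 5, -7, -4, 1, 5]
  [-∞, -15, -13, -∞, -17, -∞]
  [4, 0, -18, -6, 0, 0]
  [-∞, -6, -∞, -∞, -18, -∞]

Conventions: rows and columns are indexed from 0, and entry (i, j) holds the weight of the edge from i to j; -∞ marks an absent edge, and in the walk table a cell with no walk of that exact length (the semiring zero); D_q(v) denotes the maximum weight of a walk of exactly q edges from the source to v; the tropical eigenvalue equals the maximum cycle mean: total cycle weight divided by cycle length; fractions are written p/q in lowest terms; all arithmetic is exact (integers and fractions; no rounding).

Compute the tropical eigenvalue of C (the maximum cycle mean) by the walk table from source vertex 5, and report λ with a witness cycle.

q=0: [-∞, -∞, -∞, -∞, -∞, 0]
q=1: [-∞, -6, -∞, -∞, -18, -∞]
q=2: [-14, -2, -3, -23, 2, -18]
q=3: [6, 2, 1, -4, 6, 2]
q=4: [10, 6, 11, 0, 10, 6]
q=5: [14, 16, 15, 7, 14, 16]
q=6: [18, 20, 19, 11, 24, 20]
Optimal cycle mean attained by: cycle 0->2->1->4->0, total 5 + 5 + 8 + 4, length 4.
Answer: λ = 11/2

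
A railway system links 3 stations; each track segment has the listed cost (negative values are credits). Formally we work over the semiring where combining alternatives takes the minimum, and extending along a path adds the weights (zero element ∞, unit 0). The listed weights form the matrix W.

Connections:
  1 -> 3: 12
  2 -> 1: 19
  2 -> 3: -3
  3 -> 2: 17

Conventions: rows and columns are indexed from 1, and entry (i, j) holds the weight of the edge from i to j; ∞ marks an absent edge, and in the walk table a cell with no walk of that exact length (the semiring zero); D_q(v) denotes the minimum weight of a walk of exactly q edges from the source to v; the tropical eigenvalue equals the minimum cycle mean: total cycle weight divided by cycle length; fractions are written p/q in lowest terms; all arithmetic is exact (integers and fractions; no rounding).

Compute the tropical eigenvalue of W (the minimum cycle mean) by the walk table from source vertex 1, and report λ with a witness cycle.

q=0: [0, ∞, ∞]
q=1: [∞, ∞, 12]
q=2: [∞, 29, ∞]
q=3: [48, ∞, 26]
Optimal cycle mean attained by: cycle 2->3->2, total (-3) + 17, length 2.
Answer: λ = 7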